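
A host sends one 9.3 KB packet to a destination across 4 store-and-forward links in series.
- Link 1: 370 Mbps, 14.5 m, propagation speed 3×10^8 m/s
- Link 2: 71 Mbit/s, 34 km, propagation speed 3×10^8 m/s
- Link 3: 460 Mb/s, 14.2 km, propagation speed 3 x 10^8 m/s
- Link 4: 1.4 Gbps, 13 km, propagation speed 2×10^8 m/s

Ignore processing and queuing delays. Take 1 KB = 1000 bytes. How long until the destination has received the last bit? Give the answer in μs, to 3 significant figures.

1690 μs

L = 74400 bits.
Transmission delays (L/R per hop): 201.081, 1047.89, 161.739, 53.1429 μs; sum = 1463.85 μs.
Propagation delays (d/s per hop): 0.0483333, 113.333, 47.3333, 65 μs; sum = 225.715 μs.
End-to-end = 1690 μs.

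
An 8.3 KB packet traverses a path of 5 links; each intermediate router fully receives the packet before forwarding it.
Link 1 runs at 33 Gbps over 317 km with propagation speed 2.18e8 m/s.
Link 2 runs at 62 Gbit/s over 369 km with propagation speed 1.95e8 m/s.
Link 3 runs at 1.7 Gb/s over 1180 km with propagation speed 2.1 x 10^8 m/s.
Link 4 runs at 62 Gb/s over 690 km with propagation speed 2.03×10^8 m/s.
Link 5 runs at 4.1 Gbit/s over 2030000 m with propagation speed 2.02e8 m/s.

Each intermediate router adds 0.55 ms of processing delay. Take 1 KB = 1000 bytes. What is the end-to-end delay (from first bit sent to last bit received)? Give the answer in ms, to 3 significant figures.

L = 66400 bits.
Transmission delays (L/R per hop): 0.00201212, 0.00107097, 0.0390588, 0.00107097, 0.0161951 ms; sum = 0.059408 ms.
Propagation delays (d/s per hop): 1.45413, 1.89231, 5.61905, 3.39901, 10.0495 ms; sum = 22.414 ms.
Processing at 4 router(s): 4 × 0.55 ms = 2.2 ms.
End-to-end = 24.7 ms.

24.7 ms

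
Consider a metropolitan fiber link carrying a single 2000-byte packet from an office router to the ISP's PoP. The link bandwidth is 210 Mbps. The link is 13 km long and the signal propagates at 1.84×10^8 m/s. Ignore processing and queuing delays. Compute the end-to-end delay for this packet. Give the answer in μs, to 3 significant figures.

L = 2000 × 8 = 16000 bits.
Transmission delay = L/R = 16000 / 210000000 = 76.1905 μs.
Propagation delay = d/s = 13000 m / 184000000 m/s = 70.6522 μs.
Total = 147 μs.

147 μs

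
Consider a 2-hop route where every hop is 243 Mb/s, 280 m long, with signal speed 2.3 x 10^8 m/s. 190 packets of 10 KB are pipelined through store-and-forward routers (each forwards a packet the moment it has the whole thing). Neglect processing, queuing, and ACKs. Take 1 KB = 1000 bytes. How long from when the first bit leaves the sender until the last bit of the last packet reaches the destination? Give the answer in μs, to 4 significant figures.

Per-hop transmission t_tx = L/R = 80000/243000000 = 329.218 μs.
Per-hop propagation t_prop = 280/2.3e+08 = 1.21739 μs.
Pipeline fill: first packet needs 2·t_tx to clear all hops; remaining 189 packets each add one t_tx.
Total = (2+190-1)·t_tx + 2·t_prop = 191·329.218 + 2·1.21739 = 62880 μs.

62880 μs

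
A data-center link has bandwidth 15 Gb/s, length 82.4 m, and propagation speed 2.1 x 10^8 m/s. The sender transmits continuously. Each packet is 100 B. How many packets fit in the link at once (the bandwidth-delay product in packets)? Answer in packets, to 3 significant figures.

7.36 packets

Propagation delay = 82.4 / 210000000 = 3.92381e-07 s.
BDP = R × t_prop = 15000000000 × 3.92381e-07 = 5885.71 bits.
In packets of 800 bits: 7.36 packets.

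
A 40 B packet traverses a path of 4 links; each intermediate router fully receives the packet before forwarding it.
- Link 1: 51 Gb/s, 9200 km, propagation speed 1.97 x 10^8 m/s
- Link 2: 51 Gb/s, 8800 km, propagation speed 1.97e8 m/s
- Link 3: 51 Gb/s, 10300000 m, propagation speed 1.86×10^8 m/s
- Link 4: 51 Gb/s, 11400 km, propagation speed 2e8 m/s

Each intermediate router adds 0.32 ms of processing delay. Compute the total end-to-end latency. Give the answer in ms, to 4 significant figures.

204.7 ms

L = 40 × 8 = 320 bits.
Transmission delay per hop = L/R = 320/51000000000 = 6.27451e-06 ms; 4 hops → 2.5098e-05 ms.
Propagation delays (d/s per hop): 46.7005, 44.6701, 55.3763, 57 ms; sum = 203.747 ms.
Processing at 3 router(s): 3 × 0.32 ms = 0.96 ms.
End-to-end = 204.7 ms.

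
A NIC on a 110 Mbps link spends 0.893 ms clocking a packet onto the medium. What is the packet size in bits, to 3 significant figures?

98200 bits

L = R × t_tx = 110000000 b/s × 0.000893 s = 98230 bits.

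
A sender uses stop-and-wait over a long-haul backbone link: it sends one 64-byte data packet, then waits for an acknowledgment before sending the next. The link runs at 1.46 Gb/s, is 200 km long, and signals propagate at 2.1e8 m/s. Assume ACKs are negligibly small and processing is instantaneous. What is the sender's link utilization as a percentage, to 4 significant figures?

t_tx = L/R = 512/1460000000 = 3.50685e-07 s.
t_prop = 200000/210000000 = 0.000952381 s; RTT = 0.00190476 s.
Cycle = t_tx + RTT = 0.00190511 s.
Utilization = t_tx / cycle = 3.50685e-07/0.00190511 = 0.01841 %.

0.01841 %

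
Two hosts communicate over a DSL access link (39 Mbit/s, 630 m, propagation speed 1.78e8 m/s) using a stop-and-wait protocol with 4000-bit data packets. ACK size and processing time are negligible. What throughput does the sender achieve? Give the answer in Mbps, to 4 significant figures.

36.48 Mbps

t_tx = L/R = 4000/39000000 = 0.000102564 s.
t_prop = 630/178000000 = 3.53933e-06 s; RTT = 7.07865e-06 s.
Cycle = t_tx + RTT = 0.000109643 s.
Throughput = L / cycle = 4000 / 0.000109643 = 36.48 Mbps.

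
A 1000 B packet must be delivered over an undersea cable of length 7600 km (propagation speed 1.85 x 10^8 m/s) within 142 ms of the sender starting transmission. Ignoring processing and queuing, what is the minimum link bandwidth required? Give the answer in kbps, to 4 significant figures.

79.27 kbps

L = 8000 bits.
Propagation delay = 7600000 / 185000000 = 41.0811 ms.
Transmission budget = 142 − 41.0811 = 100.919 ms.
R ≥ L / t_tx = 8000 bits / 0.100919 s = 79.27 kbps.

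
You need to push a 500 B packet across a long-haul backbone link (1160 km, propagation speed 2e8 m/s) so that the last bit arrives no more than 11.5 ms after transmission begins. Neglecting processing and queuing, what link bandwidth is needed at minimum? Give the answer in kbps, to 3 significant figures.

702 kbps

L = 4000 bits.
Propagation delay = 1160000 / 200000000 = 5.8 ms.
Transmission budget = 11.5 − 5.8 = 5.7 ms.
R ≥ L / t_tx = 4000 bits / 0.0057 s = 702 kbps.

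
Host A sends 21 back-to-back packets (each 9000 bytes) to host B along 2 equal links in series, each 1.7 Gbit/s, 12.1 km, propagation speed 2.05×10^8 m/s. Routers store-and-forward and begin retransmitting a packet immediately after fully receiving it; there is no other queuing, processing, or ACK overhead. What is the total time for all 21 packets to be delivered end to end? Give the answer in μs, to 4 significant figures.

1050 μs

Per-hop transmission t_tx = L/R = 72000/1700000000 = 42.3529 μs.
Per-hop propagation t_prop = 12100/2.05e+08 = 59.0244 μs.
Pipeline fill: first packet needs 2·t_tx to clear all hops; remaining 20 packets each add one t_tx.
Total = (2+21-1)·t_tx + 2·t_prop = 22·42.3529 + 2·59.0244 = 1050 μs.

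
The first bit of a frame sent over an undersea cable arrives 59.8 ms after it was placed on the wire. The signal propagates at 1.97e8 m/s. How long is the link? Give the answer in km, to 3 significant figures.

d = s × t_prop = 197000000 × 0.0598 = 11800 km.

11800 km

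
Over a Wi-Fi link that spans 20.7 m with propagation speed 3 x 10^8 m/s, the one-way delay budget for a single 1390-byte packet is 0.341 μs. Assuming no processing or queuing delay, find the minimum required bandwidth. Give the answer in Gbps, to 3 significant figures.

40.9 Gbps

L = 11120 bits.
Propagation delay = 20.7 / 300000000 = 0.069 μs.
Transmission budget = 0.341 − 0.069 = 0.272 μs.
R ≥ L / t_tx = 11120 bits / 2.72e-07 s = 40.9 Gbps.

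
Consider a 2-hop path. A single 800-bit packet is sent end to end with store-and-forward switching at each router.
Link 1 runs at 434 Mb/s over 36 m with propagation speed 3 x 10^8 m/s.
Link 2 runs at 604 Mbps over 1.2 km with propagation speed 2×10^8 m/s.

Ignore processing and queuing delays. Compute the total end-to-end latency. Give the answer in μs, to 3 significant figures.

Transmission delays (L/R per hop): 1.84332, 1.3245 μs; sum = 3.16782 μs.
Propagation delays (d/s per hop): 0.12, 6 μs; sum = 6.12 μs.
End-to-end = 9.29 μs.

9.29 μs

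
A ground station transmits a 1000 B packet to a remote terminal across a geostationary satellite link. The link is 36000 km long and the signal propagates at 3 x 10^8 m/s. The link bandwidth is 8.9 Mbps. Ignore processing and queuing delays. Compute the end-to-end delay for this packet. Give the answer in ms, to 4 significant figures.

L = 1000 × 8 = 8000 bits.
Transmission delay = L/R = 8000 / 8900000 = 0.898876 ms.
Propagation delay = d/s = 36000000 m / 300000000 m/s = 120 ms.
Total = 120.9 ms.

120.9 ms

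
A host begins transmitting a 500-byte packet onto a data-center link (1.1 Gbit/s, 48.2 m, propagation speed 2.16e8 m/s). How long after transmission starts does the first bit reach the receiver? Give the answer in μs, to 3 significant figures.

0.223 μs

First bit experiences only propagation delay: d/s = 48.2/216000000 = 0.223 μs.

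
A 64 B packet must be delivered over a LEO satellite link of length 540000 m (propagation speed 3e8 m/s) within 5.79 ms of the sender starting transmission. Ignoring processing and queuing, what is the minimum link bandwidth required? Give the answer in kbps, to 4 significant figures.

128.3 kbps

L = 512 bits.
Propagation delay = 540000 / 300000000 = 1.8 ms.
Transmission budget = 5.79 − 1.8 = 3.99 ms.
R ≥ L / t_tx = 512 bits / 0.00399 s = 128.3 kbps.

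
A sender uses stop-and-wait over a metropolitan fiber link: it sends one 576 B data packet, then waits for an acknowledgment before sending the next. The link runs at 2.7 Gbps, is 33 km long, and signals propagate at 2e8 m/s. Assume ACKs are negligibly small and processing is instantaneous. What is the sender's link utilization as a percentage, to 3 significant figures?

t_tx = L/R = 4608/2700000000 = 1.70667e-06 s.
t_prop = 33000/200000000 = 0.000165 s; RTT = 0.00033 s.
Cycle = t_tx + RTT = 0.000331707 s.
Utilization = t_tx / cycle = 1.70667e-06/0.000331707 = 0.515 %.

0.515 %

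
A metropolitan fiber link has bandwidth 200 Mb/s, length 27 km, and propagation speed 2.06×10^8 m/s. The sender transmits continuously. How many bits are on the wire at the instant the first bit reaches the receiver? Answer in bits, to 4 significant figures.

Propagation delay = 27000 / 206000000 = 0.000131068 s.
BDP = R × t_prop = 200000000 × 0.000131068 = 26213.6 bits.

26210 bits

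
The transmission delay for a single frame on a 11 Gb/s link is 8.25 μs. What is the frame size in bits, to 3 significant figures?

L = R × t_tx = 11000000000 b/s × 8.25e-06 s = 90750 bits.

90800 bits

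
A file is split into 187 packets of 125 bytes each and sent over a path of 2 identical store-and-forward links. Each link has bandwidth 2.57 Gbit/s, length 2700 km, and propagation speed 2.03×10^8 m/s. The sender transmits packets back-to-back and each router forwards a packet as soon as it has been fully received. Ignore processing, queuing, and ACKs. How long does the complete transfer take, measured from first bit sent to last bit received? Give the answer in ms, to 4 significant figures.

Per-hop transmission t_tx = L/R = 1000/2570000000 = 0.000389105 ms.
Per-hop propagation t_prop = 2700000/2.03e+08 = 13.3005 ms.
Pipeline fill: first packet needs 2·t_tx to clear all hops; remaining 186 packets each add one t_tx.
Total = (2+187-1)·t_tx + 2·t_prop = 188·0.000389105 + 2·13.3005 = 26.67 ms.

26.67 ms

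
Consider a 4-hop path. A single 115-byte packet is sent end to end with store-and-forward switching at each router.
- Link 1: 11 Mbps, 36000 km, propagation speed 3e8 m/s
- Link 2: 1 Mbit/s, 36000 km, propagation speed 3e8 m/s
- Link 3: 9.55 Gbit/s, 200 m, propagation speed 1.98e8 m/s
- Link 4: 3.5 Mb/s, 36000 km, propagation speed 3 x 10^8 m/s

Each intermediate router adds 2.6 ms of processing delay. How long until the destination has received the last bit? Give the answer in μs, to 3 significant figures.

L = 115 × 8 = 920 bits.
Transmission delays (L/R per hop): 83.6364, 920, 0.0963351, 262.857 μs; sum = 1266.59 μs.
Propagation delays (d/s per hop): 120000, 120000, 1.0101, 120000 μs; sum = 360001 μs.
Processing at 3 router(s): 3 × 2.6 ms = 7800 μs.
End-to-end = 369000 μs.

369000 μs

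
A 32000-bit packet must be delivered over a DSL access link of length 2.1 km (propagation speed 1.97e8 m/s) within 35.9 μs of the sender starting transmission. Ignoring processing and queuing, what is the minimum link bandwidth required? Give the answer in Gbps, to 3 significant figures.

Propagation delay = 2100 / 197000000 = 10.6599 μs.
Transmission budget = 35.9 − 10.6599 = 25.2401 μs.
R ≥ L / t_tx = 32000 bits / 2.52401e-05 s = 1.27 Gbps.

1.27 Gbps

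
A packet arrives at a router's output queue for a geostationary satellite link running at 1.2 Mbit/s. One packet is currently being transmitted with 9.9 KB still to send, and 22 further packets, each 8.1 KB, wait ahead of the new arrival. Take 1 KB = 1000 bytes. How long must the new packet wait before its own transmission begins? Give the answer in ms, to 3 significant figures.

Each queued packet: L/R = 64800/1200000 = 54 ms.
22 queued → 1188 ms.
Plus remaining 79200 bits of current packet: 66 ms.
Queuing delay = 1250 ms.

1250 ms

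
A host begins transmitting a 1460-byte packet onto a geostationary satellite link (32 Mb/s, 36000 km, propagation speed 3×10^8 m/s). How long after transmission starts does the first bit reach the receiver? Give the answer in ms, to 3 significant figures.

First bit experiences only propagation delay: d/s = 36000000/300000000 = 120 ms.

120 ms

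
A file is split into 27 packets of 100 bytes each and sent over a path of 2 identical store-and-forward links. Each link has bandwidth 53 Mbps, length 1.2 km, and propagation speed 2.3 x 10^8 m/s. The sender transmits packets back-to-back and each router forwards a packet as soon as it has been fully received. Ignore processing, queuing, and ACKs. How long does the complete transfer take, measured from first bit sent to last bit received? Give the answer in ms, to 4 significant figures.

Per-hop transmission t_tx = L/R = 800/53000000 = 0.0150943 ms.
Per-hop propagation t_prop = 1200/2.3e+08 = 0.00521739 ms.
Pipeline fill: first packet needs 2·t_tx to clear all hops; remaining 26 packets each add one t_tx.
Total = (2+27-1)·t_tx + 2·t_prop = 28·0.0150943 + 2·0.00521739 = 0.4331 ms.

0.4331 ms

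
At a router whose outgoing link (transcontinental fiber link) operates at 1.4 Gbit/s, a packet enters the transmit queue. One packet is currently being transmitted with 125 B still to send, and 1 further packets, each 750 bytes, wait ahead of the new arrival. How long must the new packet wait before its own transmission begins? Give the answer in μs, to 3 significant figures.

5.00 μs

Each queued packet: L/R = 6000/1400000000 = 4.28571 μs.
1 queued → 4.28571 μs.
Plus remaining 1000 bits of current packet: 0.714286 μs.
Queuing delay = 5.00 μs.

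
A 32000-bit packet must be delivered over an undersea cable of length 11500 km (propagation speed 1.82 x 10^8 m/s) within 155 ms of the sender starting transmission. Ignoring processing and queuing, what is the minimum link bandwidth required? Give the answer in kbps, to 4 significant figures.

348.5 kbps

Propagation delay = 11500000 / 182000000 = 63.1868 ms.
Transmission budget = 155 − 63.1868 = 91.8132 ms.
R ≥ L / t_tx = 32000 bits / 0.0918132 s = 348.5 kbps.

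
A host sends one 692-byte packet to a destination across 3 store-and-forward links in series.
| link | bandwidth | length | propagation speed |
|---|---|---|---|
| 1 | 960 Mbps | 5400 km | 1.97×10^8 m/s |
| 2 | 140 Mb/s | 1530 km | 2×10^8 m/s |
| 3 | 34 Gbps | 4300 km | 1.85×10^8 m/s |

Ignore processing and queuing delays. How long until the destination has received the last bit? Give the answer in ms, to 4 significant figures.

58.35 ms

L = 692 × 8 = 5536 bits.
Transmission delays (L/R per hop): 0.00576667, 0.0395429, 0.000162824 ms; sum = 0.0454723 ms.
Propagation delays (d/s per hop): 27.4112, 7.65, 23.2432 ms; sum = 58.3044 ms.
End-to-end = 58.35 ms.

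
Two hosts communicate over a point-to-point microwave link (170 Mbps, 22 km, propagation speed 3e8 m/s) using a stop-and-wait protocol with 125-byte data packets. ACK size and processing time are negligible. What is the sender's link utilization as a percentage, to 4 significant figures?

t_tx = L/R = 1000/170000000 = 5.88235e-06 s.
t_prop = 22000/300000000 = 7.33333e-05 s; RTT = 0.000146667 s.
Cycle = t_tx + RTT = 0.000152549 s.
Utilization = t_tx / cycle = 5.88235e-06/0.000152549 = 3.856 %.

3.856 %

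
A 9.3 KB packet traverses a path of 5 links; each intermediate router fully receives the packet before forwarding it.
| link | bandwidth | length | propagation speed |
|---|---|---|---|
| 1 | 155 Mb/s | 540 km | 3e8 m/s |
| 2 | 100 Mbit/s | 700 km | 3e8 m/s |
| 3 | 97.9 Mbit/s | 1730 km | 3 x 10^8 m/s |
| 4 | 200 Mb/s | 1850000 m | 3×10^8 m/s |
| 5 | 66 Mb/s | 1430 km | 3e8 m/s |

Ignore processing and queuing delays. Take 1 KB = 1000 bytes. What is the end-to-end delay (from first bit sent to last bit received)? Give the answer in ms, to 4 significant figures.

24.32 ms

L = 74400 bits.
Transmission delays (L/R per hop): 0.48, 0.744, 0.759959, 0.372, 1.12727 ms; sum = 3.48323 ms.
Propagation delays (d/s per hop): 1.8, 2.33333, 5.76667, 6.16667, 4.76667 ms; sum = 20.8333 ms.
End-to-end = 24.32 ms.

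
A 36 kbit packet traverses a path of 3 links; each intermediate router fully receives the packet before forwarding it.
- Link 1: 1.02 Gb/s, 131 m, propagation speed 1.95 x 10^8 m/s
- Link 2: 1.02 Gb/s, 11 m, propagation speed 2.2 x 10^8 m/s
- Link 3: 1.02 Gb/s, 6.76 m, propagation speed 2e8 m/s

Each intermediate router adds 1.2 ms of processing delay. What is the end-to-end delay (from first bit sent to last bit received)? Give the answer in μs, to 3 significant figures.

2510 μs

L = 36000 bits.
Transmission delay per hop = L/R = 36000/1020000000 = 35.2941 μs; 3 hops → 105.882 μs.
Propagation delays (d/s per hop): 0.671795, 0.05, 0.0338 μs; sum = 0.755595 μs.
Processing at 2 router(s): 2 × 1.2 ms = 2400 μs.
End-to-end = 2510 μs.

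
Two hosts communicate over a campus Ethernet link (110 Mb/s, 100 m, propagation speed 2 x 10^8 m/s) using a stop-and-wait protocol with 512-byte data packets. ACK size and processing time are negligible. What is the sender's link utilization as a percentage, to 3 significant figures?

t_tx = L/R = 4096/110000000 = 3.72364e-05 s.
t_prop = 100/200000000 = 5e-07 s; RTT = 1e-06 s.
Cycle = t_tx + RTT = 3.82364e-05 s.
Utilization = t_tx / cycle = 3.72364e-05/3.82364e-05 = 97.4 %.

97.4 %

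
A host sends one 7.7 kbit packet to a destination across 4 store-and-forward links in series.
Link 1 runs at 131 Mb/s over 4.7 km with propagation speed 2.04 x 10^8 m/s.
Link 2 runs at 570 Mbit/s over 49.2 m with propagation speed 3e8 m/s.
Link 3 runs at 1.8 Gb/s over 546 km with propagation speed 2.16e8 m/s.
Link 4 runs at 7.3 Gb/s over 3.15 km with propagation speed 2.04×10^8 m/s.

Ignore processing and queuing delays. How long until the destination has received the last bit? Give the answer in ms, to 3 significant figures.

L = 7700 bits.
Transmission delays (L/R per hop): 0.0587786, 0.0135088, 0.00427778, 0.00105479 ms; sum = 0.07762 ms.
Propagation delays (d/s per hop): 0.0230392, 0.000164, 2.52778, 0.0154412 ms; sum = 2.56642 ms.
End-to-end = 2.64 ms.

2.64 ms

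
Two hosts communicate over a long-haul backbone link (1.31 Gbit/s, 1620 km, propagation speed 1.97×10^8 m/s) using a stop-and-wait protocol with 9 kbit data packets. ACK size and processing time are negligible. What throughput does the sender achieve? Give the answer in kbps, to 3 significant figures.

t_tx = L/R = 9000/1310000000 = 6.87023e-06 s.
t_prop = 1620000/197000000 = 0.00822335 s; RTT = 0.0164467 s.
Cycle = t_tx + RTT = 0.0164536 s.
Throughput = L / cycle = 9000 / 0.0164536 = 547 kbps.

547 kbps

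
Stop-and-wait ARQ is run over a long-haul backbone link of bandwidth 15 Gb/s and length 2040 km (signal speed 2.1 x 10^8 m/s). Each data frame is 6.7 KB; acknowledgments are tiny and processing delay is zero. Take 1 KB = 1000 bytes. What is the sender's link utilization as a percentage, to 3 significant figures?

0.0184 %

t_tx = L/R = 53600/15000000000 = 3.57333e-06 s.
t_prop = 2040000/210000000 = 0.00971429 s; RTT = 0.0194286 s.
Cycle = t_tx + RTT = 0.0194321 s.
Utilization = t_tx / cycle = 3.57333e-06/0.0194321 = 0.0184 %.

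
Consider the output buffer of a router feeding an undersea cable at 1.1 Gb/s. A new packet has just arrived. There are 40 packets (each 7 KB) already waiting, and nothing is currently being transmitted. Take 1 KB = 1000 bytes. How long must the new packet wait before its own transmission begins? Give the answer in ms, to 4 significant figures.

2.036 ms

Each queued packet: L/R = 56000/1100000000 = 0.0509091 ms.
40 queued → 2.03636 ms.
Queuing delay = 2.036 ms.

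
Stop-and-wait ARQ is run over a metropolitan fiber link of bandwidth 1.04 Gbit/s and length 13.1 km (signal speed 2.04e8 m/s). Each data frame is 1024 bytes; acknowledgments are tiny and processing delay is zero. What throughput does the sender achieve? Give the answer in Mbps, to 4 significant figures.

60.10 Mbps

t_tx = L/R = 8192/1040000000 = 7.87692e-06 s.
t_prop = 13100/204000000 = 6.42157e-05 s; RTT = 0.000128431 s.
Cycle = t_tx + RTT = 0.000136308 s.
Throughput = L / cycle = 8192 / 0.000136308 = 60.10 Mbps.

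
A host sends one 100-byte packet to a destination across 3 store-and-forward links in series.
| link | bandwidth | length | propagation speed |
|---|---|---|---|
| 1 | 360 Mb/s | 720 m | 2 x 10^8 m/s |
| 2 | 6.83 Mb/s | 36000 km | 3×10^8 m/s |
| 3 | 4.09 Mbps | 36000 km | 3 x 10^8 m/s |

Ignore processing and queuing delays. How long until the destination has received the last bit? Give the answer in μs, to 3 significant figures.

240000 μs

L = 100 × 8 = 800 bits.
Transmission delays (L/R per hop): 2.22222, 117.13, 195.599 μs; sum = 314.952 μs.
Propagation delays (d/s per hop): 3.6, 120000, 120000 μs; sum = 240004 μs.
End-to-end = 240000 μs.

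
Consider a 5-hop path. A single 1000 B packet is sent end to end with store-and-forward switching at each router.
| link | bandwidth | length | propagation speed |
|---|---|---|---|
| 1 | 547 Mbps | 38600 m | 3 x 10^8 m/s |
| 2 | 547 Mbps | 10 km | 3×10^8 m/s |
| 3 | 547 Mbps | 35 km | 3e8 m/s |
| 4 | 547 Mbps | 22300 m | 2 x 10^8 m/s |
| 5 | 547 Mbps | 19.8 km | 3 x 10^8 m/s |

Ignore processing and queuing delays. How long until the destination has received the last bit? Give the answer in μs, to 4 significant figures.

L = 1000 × 8 = 8000 bits.
Transmission delay per hop = L/R = 8000/547000000 = 14.6252 μs; 5 hops → 73.1261 μs.
Propagation delays (d/s per hop): 128.667, 33.3333, 116.667, 111.5, 66 μs; sum = 456.167 μs.
End-to-end = 529.3 μs.

529.3 μs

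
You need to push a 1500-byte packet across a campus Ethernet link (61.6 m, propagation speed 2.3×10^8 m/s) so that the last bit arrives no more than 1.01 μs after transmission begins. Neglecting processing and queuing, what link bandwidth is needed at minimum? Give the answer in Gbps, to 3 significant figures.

16.2 Gbps

L = 12000 bits.
Propagation delay = 61.6 / 2.3e+08 = 0.267826 μs.
Transmission budget = 1.01 − 0.267826 = 0.742174 μs.
R ≥ L / t_tx = 12000 bits / 7.42174e-07 s = 16.2 Gbps.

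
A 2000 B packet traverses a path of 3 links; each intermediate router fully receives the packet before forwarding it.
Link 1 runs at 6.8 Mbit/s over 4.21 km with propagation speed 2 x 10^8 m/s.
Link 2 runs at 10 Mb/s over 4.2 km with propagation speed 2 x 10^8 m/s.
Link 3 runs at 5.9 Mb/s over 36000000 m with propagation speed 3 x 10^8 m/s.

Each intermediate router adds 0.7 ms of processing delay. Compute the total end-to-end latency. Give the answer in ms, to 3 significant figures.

L = 2000 × 8 = 16000 bits.
Transmission delays (L/R per hop): 2.35294, 1.6, 2.71186 ms; sum = 6.66481 ms.
Propagation delays (d/s per hop): 0.02105, 0.021, 120 ms; sum = 120.042 ms.
Processing at 2 router(s): 2 × 0.7 ms = 1.4 ms.
End-to-end = 128 ms.

128 ms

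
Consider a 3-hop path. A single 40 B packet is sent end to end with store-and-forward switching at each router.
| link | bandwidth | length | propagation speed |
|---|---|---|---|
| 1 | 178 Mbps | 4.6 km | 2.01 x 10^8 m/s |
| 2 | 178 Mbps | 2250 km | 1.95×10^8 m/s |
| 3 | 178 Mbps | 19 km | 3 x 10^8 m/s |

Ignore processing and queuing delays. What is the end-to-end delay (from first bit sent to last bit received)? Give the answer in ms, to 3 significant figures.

L = 40 × 8 = 320 bits.
Transmission delay per hop = L/R = 320/178000000 = 0.00179775 ms; 3 hops → 0.00539326 ms.
Propagation delays (d/s per hop): 0.0228856, 11.5385, 0.0633333 ms; sum = 11.6247 ms.
End-to-end = 11.6 ms.

11.6 ms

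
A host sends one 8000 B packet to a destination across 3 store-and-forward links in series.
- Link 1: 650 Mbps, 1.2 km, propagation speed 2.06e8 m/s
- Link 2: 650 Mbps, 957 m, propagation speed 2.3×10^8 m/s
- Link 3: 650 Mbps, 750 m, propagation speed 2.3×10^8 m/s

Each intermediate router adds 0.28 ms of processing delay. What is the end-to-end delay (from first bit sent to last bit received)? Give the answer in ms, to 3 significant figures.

0.869 ms

L = 8000 × 8 = 64000 bits.
Transmission delay per hop = L/R = 64000/650000000 = 0.0984615 ms; 3 hops → 0.295385 ms.
Propagation delays (d/s per hop): 0.00582524, 0.00416087, 0.00326087 ms; sum = 0.013247 ms.
Processing at 2 router(s): 2 × 0.28 ms = 0.56 ms.
End-to-end = 0.869 ms.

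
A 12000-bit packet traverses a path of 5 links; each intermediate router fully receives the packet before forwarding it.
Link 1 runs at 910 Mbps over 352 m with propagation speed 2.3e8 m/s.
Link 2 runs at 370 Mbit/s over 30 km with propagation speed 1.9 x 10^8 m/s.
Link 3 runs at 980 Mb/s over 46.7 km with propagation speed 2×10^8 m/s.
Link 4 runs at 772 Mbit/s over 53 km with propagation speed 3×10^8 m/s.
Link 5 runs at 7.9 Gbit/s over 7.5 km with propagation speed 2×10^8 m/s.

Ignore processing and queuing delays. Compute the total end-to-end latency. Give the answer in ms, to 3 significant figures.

Transmission delays (L/R per hop): 0.0131868, 0.0324324, 0.0122449, 0.015544, 0.00151899 ms; sum = 0.0749272 ms.
Propagation delays (d/s per hop): 0.00153043, 0.157895, 0.2335, 0.176667, 0.0375 ms; sum = 0.607092 ms.
End-to-end = 0.682 ms.

0.682 ms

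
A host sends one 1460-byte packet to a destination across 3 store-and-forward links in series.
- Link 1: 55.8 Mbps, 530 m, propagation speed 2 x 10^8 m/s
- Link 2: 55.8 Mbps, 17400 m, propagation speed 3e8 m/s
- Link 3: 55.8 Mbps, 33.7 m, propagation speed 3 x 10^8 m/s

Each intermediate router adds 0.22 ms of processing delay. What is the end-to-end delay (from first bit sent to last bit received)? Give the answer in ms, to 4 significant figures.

1.129 ms

L = 1460 × 8 = 11680 bits.
Transmission delay per hop = L/R = 11680/55800000 = 0.209319 ms; 3 hops → 0.627957 ms.
Propagation delays (d/s per hop): 0.00265, 0.058, 0.000112333 ms; sum = 0.0607623 ms.
Processing at 2 router(s): 2 × 0.22 ms = 0.44 ms.
End-to-end = 1.129 ms.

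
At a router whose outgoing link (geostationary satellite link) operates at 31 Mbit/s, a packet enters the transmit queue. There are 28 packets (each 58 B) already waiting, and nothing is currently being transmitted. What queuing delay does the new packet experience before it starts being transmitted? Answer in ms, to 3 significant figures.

Each queued packet: L/R = 464/31000000 = 0.0149677 ms.
28 queued → 0.419097 ms.
Queuing delay = 0.419 ms.

0.419 ms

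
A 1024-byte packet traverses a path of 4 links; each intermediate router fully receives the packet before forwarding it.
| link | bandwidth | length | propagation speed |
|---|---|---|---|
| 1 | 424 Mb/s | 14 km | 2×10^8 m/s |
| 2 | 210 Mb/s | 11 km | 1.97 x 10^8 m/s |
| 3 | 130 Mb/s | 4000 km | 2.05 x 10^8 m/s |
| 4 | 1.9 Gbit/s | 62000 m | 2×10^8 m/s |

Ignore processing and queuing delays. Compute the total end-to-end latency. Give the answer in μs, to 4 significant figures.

L = 1024 × 8 = 8192 bits.
Transmission delays (L/R per hop): 19.3208, 39.0095, 63.0154, 4.31158 μs; sum = 125.657 μs.
Propagation delays (d/s per hop): 70, 55.8376, 19512.2, 310 μs; sum = 19948 μs.
End-to-end = 20070 μs.

20070 μs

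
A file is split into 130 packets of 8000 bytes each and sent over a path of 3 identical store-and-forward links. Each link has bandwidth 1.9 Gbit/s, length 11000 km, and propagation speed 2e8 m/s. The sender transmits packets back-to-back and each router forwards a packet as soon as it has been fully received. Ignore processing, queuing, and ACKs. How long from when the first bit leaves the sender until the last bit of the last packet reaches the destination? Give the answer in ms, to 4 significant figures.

169.4 ms

Per-hop transmission t_tx = L/R = 64000/1900000000 = 0.0336842 ms.
Per-hop propagation t_prop = 11000000/200000000 = 55 ms.
Pipeline fill: first packet needs 3·t_tx to clear all hops; remaining 129 packets each add one t_tx.
Total = (3+130-1)·t_tx + 3·t_prop = 132·0.0336842 + 3·55 = 169.4 ms.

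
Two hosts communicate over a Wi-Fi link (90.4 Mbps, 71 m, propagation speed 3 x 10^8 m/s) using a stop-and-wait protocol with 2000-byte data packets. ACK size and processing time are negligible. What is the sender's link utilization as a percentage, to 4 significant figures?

t_tx = L/R = 16000/90400000 = 0.000176991 s.
t_prop = 71/300000000 = 2.36667e-07 s; RTT = 4.73333e-07 s.
Cycle = t_tx + RTT = 0.000177464 s.
Utilization = t_tx / cycle = 0.000176991/0.000177464 = 99.73 %.

99.73 %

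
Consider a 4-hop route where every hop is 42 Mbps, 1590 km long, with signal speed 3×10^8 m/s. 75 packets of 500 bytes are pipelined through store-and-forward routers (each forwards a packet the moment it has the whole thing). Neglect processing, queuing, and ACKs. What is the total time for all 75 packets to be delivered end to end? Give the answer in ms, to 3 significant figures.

28.6 ms

Per-hop transmission t_tx = L/R = 4000/42000000 = 0.0952381 ms.
Per-hop propagation t_prop = 1590000/300000000 = 5.3 ms.
Pipeline fill: first packet needs 4·t_tx to clear all hops; remaining 74 packets each add one t_tx.
Total = (4+75-1)·t_tx + 4·t_prop = 78·0.0952381 + 4·5.3 = 28.6 ms.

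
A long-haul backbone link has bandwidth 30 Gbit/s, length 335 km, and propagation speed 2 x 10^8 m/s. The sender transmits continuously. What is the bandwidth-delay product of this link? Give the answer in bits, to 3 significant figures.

50300000 bits

Propagation delay = 335000 / 200000000 = 0.001675 s.
BDP = R × t_prop = 30000000000 × 0.001675 = 50250000 bits.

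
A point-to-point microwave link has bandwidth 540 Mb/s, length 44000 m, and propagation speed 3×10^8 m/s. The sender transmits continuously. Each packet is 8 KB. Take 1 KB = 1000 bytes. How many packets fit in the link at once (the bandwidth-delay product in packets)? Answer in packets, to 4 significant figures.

Propagation delay = 44000 / 300000000 = 0.000146667 s.
BDP = R × t_prop = 540000000 × 0.000146667 = 79200 bits.
In packets of 64000 bits: 1.238 packets.

1.238 packets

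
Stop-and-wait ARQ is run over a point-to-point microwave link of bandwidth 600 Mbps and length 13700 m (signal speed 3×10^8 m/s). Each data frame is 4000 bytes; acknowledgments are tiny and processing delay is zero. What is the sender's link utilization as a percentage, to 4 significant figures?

t_tx = L/R = 32000/600000000 = 5.33333e-05 s.
t_prop = 13700/300000000 = 4.56667e-05 s; RTT = 9.13333e-05 s.
Cycle = t_tx + RTT = 0.000144667 s.
Utilization = t_tx / cycle = 5.33333e-05/0.000144667 = 36.87 %.

36.87 %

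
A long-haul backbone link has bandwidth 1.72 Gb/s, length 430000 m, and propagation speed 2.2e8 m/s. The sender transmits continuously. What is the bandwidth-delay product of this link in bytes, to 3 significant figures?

Propagation delay = 430000 / 2.2e+08 = 0.00195455 s.
BDP = R × t_prop = 1720000000 × 0.00195455 = 3361820 bits.
In bytes: 3361820/8 = 420000 bytes.

420000 bytes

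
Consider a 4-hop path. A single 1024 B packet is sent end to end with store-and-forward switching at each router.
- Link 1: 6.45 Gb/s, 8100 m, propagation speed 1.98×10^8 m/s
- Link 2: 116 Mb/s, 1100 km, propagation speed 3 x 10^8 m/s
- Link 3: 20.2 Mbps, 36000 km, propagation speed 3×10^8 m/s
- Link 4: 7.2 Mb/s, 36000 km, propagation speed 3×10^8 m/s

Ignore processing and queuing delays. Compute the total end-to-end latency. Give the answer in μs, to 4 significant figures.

245300 μs

L = 1024 × 8 = 8192 bits.
Transmission delays (L/R per hop): 1.27008, 70.6207, 405.545, 1137.78 μs; sum = 1615.21 μs.
Propagation delays (d/s per hop): 40.9091, 3666.67, 120000, 120000 μs; sum = 243708 μs.
End-to-end = 245300 μs.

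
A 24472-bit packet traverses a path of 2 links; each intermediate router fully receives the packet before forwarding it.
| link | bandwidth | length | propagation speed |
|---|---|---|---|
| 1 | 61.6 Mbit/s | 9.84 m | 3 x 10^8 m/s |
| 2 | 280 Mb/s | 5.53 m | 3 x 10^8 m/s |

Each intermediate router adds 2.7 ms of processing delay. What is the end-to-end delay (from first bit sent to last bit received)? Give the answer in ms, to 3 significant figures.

3.18 ms

Transmission delays (L/R per hop): 0.397273, 0.0874 ms; sum = 0.484673 ms.
Propagation delays (d/s per hop): 3.28e-05, 1.84333e-05 ms; sum = 5.12333e-05 ms.
Processing at 1 router(s): 1 × 2.7 ms = 2.7 ms.
End-to-end = 3.18 ms.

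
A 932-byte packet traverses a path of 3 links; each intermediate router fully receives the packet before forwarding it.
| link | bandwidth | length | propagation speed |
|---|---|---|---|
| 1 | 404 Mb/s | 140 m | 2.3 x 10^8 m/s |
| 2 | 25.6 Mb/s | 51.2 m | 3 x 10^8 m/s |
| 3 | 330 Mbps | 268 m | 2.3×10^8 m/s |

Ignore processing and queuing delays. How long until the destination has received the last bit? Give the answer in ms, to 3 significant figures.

0.334 ms

L = 932 × 8 = 7456 bits.
Transmission delays (L/R per hop): 0.0184554, 0.29125, 0.0225939 ms; sum = 0.332299 ms.
Propagation delays (d/s per hop): 0.000608696, 0.000170667, 0.00116522 ms; sum = 0.00194458 ms.
End-to-end = 0.334 ms.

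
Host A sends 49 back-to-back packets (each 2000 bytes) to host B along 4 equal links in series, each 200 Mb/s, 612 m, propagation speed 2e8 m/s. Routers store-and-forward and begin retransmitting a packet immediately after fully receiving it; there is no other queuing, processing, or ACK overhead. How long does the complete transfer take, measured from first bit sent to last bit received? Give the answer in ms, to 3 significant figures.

4.17 ms

Per-hop transmission t_tx = L/R = 16000/200000000 = 0.08 ms.
Per-hop propagation t_prop = 612/200000000 = 0.00306 ms.
Pipeline fill: first packet needs 4·t_tx to clear all hops; remaining 48 packets each add one t_tx.
Total = (4+49-1)·t_tx + 4·t_prop = 52·0.08 + 4·0.00306 = 4.17 ms.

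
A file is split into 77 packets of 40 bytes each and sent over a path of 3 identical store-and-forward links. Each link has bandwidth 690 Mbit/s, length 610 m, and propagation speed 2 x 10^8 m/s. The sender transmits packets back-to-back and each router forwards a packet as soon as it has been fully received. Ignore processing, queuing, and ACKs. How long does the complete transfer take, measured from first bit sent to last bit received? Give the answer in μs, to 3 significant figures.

Per-hop transmission t_tx = L/R = 320/690000000 = 0.463768 μs.
Per-hop propagation t_prop = 610/200000000 = 3.05 μs.
Pipeline fill: first packet needs 3·t_tx to clear all hops; remaining 76 packets each add one t_tx.
Total = (3+77-1)·t_tx + 3·t_prop = 79·0.463768 + 3·3.05 = 45.8 μs.

45.8 μs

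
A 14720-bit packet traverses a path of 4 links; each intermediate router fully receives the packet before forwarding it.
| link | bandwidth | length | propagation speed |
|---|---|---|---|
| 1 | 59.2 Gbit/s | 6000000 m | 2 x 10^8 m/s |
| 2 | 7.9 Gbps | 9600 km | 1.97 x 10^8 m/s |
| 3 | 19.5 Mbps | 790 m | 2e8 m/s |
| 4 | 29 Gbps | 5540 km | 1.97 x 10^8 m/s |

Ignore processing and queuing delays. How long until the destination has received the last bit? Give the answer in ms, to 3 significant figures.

108 ms

Transmission delays (L/R per hop): 0.000248649, 0.00186329, 0.754872, 0.000507586 ms; sum = 0.757491 ms.
Propagation delays (d/s per hop): 30, 48.731, 0.00395, 28.1218 ms; sum = 106.857 ms.
End-to-end = 108 ms.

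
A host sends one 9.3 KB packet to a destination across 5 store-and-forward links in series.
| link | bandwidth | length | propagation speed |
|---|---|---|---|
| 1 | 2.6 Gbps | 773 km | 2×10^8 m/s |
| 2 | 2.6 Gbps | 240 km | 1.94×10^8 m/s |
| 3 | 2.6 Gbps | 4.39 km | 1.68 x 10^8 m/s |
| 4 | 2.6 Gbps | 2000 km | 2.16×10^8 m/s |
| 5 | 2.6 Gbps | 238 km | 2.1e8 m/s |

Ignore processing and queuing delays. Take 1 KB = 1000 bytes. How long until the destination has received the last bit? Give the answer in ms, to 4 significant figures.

15.66 ms

L = 74400 bits.
Transmission delay per hop = L/R = 74400/2600000000 = 0.0286154 ms; 5 hops → 0.143077 ms.
Propagation delays (d/s per hop): 3.865, 1.23711, 0.026131, 9.25926, 1.13333 ms; sum = 15.5208 ms.
End-to-end = 15.66 ms.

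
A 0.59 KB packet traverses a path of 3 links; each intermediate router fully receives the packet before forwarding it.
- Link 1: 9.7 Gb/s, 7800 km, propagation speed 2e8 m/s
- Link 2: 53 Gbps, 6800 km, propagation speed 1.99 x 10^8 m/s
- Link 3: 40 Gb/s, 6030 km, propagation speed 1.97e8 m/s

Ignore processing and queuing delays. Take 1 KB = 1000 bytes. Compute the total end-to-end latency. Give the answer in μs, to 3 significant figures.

104000 μs

L = 4720 bits.
Transmission delays (L/R per hop): 0.486598, 0.0890566, 0.118 μs; sum = 0.693655 μs.
Propagation delays (d/s per hop): 39000, 34170.9, 30609.1 μs; sum = 103780 μs.
End-to-end = 104000 μs.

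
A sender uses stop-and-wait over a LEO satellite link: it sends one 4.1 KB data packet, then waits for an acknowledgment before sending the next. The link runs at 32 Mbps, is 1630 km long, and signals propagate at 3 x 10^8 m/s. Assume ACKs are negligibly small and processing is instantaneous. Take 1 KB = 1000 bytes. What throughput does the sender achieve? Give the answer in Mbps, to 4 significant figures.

2.758 Mbps

t_tx = L/R = 32800/32000000 = 0.001025 s.
t_prop = 1630000/300000000 = 0.00543333 s; RTT = 0.0108667 s.
Cycle = t_tx + RTT = 0.0118917 s.
Throughput = L / cycle = 32800 / 0.0118917 = 2.758 Mbps.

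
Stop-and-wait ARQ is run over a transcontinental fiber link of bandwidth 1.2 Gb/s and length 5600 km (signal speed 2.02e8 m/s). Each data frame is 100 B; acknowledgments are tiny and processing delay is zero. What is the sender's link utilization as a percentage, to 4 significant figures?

0.001202 %

t_tx = L/R = 800/1200000000 = 6.66667e-07 s.
t_prop = 5600000/202000000 = 0.0277228 s; RTT = 0.0554455 s.
Cycle = t_tx + RTT = 0.0554462 s.
Utilization = t_tx / cycle = 6.66667e-07/0.0554462 = 0.001202 %.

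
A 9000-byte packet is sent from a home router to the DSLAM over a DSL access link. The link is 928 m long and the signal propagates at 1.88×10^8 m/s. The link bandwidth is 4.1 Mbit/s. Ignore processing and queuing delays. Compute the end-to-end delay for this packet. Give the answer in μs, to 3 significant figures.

17600 μs

L = 9000 × 8 = 72000 bits.
Transmission delay = L/R = 72000 / 4.1e+06 = 17561 μs.
Propagation delay = d/s = 928 m / 188000000 m/s = 4.93617 μs.
Total = 17600 μs.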